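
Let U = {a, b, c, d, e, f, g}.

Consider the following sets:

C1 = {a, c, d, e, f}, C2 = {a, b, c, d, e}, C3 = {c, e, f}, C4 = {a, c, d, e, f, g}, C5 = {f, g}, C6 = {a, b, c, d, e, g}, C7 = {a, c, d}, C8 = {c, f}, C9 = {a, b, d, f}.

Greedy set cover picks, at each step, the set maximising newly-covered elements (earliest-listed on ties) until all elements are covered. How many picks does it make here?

2

Greedy: pick C4 (covers 6 new) → pick C2 (covers 1 new). Total picks: 2.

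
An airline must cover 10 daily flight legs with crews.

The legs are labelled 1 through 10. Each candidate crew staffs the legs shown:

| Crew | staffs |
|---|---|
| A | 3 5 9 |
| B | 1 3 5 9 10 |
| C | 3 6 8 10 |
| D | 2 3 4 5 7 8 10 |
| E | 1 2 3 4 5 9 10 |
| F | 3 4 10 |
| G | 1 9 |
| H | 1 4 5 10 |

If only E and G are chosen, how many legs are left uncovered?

Union of E, G = {1, 2, 3, 4, 5, 9, 10}.
Not covered: 6, 7, 8 — 3 legs.

3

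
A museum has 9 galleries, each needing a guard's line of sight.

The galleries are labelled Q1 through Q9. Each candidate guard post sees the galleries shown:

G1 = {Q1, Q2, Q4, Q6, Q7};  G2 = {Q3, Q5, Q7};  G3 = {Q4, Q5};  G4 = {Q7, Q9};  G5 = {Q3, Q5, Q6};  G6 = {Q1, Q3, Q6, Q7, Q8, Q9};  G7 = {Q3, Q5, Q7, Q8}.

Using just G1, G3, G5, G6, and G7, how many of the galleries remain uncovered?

Union of G1, G3, G5, G6, G7 = {Q1, Q2, Q3, Q4, Q5, Q6, Q7, Q8, Q9} — that's every gallery, so 0 are uncovered.

0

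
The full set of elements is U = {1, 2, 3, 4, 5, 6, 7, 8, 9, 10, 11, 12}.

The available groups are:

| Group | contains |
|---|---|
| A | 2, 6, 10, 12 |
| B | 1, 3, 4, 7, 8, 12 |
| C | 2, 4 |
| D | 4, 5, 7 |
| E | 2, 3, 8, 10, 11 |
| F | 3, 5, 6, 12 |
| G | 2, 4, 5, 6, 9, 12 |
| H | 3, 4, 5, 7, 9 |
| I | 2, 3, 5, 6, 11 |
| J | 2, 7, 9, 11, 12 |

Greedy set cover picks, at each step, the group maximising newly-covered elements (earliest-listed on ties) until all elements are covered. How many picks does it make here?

3

Greedy: pick B (covers 6 new) → pick G (covers 4 new) → pick E (covers 2 new). Total picks: 3.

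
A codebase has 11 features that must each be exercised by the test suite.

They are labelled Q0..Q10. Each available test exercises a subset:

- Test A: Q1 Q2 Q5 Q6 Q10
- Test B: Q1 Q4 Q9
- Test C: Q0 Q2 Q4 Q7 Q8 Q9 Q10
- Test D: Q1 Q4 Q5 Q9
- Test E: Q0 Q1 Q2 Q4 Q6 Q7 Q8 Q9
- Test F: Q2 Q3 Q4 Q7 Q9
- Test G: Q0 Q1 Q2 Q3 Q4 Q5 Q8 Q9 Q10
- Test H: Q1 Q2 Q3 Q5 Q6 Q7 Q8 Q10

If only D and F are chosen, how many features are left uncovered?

Union of D, F = {Q1, Q2, Q3, Q4, Q5, Q7, Q9}.
Not covered: Q0, Q6, Q8, Q10 — 4 features.

4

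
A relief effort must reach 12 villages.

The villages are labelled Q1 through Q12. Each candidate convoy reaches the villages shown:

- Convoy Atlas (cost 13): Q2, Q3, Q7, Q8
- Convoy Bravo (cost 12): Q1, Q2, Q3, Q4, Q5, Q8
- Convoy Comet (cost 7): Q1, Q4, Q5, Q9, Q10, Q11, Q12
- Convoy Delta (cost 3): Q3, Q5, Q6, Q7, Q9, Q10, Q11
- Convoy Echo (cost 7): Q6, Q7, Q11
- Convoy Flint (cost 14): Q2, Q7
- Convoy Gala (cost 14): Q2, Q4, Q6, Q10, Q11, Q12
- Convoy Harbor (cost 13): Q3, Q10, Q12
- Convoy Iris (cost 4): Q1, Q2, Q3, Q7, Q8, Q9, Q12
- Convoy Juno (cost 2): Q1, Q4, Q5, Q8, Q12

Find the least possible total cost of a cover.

9

Delta, Iris, Juno together cover every village (Delta ∪ Iris ∪ Juno = {Q1, Q2, Q3, Q4, Q5, Q6, Q7, Q8, Q9, Q10, Q11, Q12}); total cost 3 + 4 + 2 = 9.
No covering selection has total cost below 9.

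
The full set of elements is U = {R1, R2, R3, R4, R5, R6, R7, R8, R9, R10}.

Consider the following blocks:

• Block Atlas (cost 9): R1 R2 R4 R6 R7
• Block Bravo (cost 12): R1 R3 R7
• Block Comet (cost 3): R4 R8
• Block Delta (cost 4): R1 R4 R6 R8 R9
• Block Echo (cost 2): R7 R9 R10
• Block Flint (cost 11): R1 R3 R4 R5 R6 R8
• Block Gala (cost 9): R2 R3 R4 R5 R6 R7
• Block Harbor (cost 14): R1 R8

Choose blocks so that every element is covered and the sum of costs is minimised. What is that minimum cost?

Delta, Echo, Gala together cover every element (Delta ∪ Echo ∪ Gala = {R1, R2, R3, R4, R5, R6, R7, R8, R9, R10}); total cost 4 + 2 + 9 = 15.
No covering selection has total cost below 15.

15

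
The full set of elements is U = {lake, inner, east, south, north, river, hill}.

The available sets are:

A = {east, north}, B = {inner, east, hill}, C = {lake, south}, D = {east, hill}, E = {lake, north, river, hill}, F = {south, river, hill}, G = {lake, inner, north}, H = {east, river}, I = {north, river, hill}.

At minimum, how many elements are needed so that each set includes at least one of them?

The 3 elements {east, south, north} hit every set.
No choice of 2 elements meets every set, so 3 is the minimum.

3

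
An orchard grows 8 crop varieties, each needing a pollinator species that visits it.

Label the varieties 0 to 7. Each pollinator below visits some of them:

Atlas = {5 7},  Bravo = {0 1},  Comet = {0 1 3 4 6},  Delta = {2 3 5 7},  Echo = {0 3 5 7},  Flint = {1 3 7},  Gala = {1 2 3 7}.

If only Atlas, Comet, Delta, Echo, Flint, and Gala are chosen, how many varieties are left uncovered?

0

Union of Atlas, Comet, Delta, Echo, Flint, Gala = {0, 1, 2, 3, 4, 5, 6, 7} — that's every variety, so 0 are uncovered.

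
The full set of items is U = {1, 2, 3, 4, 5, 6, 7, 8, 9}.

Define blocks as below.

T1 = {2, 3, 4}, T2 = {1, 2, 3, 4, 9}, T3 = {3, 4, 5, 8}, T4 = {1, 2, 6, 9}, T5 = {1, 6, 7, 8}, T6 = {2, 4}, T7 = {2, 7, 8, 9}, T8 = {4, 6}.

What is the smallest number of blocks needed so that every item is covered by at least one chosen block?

Take {T3, T4, T5}. Their union is {1, 2, 3, 4, 5, 6, 7, 8, 9}, which is all 9 items.
Only T3 contains 5, so T3 is forced; the remaining 5 items need at least 2 more blocks (each remaining block adds at most 4) — so at least 3 blocks are needed, and 3 is optimal.

3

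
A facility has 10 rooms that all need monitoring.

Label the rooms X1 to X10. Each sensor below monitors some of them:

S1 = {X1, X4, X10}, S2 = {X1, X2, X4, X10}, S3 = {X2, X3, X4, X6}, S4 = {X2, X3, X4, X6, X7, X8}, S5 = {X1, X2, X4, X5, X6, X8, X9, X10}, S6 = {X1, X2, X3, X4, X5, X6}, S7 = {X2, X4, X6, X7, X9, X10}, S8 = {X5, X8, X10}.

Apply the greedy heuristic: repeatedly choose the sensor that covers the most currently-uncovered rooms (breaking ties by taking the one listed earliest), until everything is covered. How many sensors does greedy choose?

Greedy: pick S5 (covers 8 new) → pick S4 (covers 2 new). Total picks: 2.

2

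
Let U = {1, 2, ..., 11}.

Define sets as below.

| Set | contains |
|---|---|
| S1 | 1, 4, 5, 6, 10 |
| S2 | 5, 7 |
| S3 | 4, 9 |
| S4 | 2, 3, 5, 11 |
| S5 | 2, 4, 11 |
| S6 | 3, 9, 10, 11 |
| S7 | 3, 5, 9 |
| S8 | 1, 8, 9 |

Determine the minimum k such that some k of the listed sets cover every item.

4

S1, S2, S4, and S8 cover everything between them: the union {1, 2, 3, 4, 5, 6, 7, 8, 9, 10, 11} is all of U.
Only S2 contains 7, so S2 is forced; the remaining 9 items need at least 3 more sets (each remaining set adds at most 4) — so at least 4 sets are needed, and 4 is optimal.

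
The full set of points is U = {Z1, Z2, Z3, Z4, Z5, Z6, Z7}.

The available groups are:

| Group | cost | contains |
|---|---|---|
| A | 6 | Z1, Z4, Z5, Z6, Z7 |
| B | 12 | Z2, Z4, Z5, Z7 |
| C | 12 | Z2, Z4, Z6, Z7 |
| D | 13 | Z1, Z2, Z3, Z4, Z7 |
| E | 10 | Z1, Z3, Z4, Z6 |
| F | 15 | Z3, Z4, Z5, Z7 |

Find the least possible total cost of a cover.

A, D together cover every point (A ∪ D = {Z1, Z2, Z3, Z4, Z5, Z6, Z7}); total cost 6 + 13 = 19.
No covering selection has total cost below 19.

19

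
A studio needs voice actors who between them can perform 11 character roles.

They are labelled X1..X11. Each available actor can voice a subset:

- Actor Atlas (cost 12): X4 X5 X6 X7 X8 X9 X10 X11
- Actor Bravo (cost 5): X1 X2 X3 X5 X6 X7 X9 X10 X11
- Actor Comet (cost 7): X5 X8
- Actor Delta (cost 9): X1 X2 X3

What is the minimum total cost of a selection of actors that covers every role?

Atlas, Bravo together cover every role (Atlas ∪ Bravo = {X1, X2, X3, X4, X5, X6, X7, X8, X9, X10, X11}); total cost 12 + 5 = 17.
No covering selection has total cost below 17.

17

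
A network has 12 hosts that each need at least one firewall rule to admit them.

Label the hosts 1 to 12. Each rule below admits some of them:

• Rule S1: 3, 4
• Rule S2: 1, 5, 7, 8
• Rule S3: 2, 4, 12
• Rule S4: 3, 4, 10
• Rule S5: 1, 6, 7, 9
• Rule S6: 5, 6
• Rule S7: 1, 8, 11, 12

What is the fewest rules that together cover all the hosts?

S2 and S3 and S4 and S5 and S7 together: S2 ∪ S3 ∪ S4 ∪ S5 ∪ S7 = {1, 2, 3, 4, 5, 6, 7, 8, 9, 10, 11, 12} — every host is covered.
No 4 of the 7 rules cover everything (all 35 combinations miss at least one host), so 5 is optimal.

5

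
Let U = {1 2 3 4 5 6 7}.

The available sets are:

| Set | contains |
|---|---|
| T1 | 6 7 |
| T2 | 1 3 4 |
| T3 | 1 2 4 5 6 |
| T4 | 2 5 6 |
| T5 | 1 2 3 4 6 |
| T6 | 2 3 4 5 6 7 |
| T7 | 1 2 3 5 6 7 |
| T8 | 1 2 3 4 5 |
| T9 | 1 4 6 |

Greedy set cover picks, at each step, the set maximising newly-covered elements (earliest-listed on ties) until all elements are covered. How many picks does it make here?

2

Greedy: pick T6 (covers 6 new) → pick T2 (covers 1 new). Total picks: 2.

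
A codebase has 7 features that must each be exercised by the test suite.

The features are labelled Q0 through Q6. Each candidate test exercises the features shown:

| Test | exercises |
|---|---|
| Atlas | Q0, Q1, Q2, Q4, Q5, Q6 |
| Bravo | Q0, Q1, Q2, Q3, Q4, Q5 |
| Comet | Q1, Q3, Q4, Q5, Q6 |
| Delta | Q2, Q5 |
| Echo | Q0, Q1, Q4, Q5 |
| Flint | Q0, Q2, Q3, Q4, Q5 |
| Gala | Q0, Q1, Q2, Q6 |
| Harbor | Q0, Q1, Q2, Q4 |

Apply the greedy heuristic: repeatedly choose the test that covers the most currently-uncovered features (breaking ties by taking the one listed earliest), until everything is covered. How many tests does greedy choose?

Greedy: pick Atlas (covers 6 new) → pick Bravo (covers 1 new). Total picks: 2.

2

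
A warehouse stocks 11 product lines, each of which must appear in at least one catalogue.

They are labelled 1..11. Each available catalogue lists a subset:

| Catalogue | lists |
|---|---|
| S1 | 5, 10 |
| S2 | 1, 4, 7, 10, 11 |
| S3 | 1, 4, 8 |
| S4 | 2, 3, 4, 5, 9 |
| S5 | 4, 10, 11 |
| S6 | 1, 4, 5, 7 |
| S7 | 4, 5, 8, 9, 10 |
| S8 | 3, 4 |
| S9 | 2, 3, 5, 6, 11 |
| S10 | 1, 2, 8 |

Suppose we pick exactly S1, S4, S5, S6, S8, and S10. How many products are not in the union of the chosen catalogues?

1

Union of S1, S4, S5, S6, S8, S10 = {1, 2, 3, 4, 5, 7, 8, 9, 10, 11}.
Not covered: 6 — 1 product.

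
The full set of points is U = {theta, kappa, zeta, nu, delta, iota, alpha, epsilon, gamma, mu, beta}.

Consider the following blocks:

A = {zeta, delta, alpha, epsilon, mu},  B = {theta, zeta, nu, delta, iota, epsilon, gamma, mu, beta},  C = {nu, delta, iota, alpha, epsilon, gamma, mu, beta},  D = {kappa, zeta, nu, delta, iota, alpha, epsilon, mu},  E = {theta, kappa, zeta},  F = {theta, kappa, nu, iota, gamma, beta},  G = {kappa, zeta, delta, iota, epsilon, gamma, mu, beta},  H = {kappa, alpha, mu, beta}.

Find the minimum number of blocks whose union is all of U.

C and E cover everything between them: the union {theta, kappa, zeta, nu, delta, iota, alpha, epsilon, gamma, mu, beta} is all of U.
No single block has all 11 points (the largest, B, has 9), so 2 is optimal.

2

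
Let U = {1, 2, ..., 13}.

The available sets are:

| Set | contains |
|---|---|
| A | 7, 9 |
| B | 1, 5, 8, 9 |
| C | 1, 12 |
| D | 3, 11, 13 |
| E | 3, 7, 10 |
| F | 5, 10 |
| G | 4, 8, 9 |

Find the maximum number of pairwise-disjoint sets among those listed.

4

C, D, F, G are pairwise disjoint (C={1,12}; D={3,11,13}; F={5,10}; G={4,8,9}).
Every remaining set overlaps one of these, and no 5 of the listed sets are pairwise disjoint, so 4 is the maximum.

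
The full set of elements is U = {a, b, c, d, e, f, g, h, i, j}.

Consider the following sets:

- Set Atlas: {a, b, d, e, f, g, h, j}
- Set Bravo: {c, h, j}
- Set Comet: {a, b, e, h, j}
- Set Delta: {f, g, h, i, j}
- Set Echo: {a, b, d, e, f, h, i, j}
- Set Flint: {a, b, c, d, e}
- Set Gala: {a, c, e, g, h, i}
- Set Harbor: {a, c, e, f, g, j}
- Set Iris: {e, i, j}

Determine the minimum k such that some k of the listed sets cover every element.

Delta and Flint cover everything between them: the union {a, b, c, d, e, f, g, h, i, j} is all of U.
No single set has all 10 elements (the largest, Atlas, has 8), so 2 is optimal.

2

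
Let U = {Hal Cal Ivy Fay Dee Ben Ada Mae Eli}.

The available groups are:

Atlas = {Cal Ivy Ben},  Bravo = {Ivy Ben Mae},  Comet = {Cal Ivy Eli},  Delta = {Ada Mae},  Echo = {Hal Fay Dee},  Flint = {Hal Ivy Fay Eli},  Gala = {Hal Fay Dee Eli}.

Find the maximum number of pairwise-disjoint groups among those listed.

Comet, Delta, Echo are pairwise disjoint (Comet={Cal,Ivy,Eli}; Delta={Ada,Mae}; Echo={Hal,Fay,Dee}).
Every remaining group overlaps one of these, and no 4 of the listed groups are pairwise disjoint, so 3 is the maximum.

3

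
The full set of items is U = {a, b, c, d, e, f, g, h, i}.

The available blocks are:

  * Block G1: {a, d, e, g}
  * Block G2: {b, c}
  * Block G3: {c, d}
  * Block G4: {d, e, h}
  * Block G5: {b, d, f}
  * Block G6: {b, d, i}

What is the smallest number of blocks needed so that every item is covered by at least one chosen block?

5

Take {G1, G2, G4, G5, G6}. Their union is {a, b, c, d, e, f, g, h, i}, which is all 9 items.
No 4 of the 6 blocks cover everything (all 15 combinations miss at least one item), so 5 is optimal.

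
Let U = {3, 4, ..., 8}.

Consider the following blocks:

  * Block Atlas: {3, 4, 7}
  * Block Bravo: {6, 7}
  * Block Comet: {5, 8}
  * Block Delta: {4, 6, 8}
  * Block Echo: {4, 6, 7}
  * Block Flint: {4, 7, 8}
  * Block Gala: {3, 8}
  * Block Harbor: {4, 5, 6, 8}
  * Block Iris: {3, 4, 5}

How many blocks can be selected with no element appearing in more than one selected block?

2

Bravo, Iris are pairwise disjoint (Bravo={6,7}; Iris={3,4,5}).
Every remaining block overlaps one of these, and no 3 of the listed blocks are pairwise disjoint, so 2 is the maximum.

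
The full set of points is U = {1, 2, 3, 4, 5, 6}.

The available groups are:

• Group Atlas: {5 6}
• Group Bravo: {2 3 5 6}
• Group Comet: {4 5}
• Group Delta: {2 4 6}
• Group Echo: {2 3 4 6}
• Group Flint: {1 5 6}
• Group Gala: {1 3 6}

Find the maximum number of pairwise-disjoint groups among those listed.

Comet, Gala are pairwise disjoint (Comet={4,5}; Gala={1,3,6}).
Every remaining group overlaps one of these, and no 3 of the listed groups are pairwise disjoint, so 2 is the maximum.

2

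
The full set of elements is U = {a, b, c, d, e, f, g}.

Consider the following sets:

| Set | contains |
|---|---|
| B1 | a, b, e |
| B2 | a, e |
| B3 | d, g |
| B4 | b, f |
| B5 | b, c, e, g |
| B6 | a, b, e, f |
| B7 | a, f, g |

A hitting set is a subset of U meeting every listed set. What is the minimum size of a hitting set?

3

The 3 elements {d, e, f} hit every set.
The sets B2, B3, B4 are pairwise disjoint, so any hitting set needs a separate element for each — at least 3. Hence 3 is optimal.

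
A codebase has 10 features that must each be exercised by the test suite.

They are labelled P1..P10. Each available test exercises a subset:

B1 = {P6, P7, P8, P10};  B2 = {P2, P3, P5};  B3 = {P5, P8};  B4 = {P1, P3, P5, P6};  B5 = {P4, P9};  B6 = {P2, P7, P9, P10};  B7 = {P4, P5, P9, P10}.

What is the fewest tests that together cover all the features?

Take {B1, B2, B4, B7}. Their union is {P1, P2, P3, P4, P5, P6, P7, P8, P9, P10}, which is all 10 features.
No 3 of the 7 tests cover everything (all 35 combinations miss at least one feature), so 4 is optimal.

4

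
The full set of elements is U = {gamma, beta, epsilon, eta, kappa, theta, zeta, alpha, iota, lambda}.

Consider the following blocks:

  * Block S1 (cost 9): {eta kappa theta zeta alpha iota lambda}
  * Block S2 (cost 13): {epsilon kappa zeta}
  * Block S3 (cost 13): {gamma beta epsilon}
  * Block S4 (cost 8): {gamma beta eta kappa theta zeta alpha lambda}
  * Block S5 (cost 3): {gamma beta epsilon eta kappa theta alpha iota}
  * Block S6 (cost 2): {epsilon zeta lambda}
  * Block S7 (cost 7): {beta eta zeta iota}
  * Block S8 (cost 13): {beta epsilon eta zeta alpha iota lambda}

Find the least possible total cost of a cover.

5

S5, S6 together cover every element (S5 ∪ S6 = {gamma, beta, epsilon, eta, kappa, theta, zeta, alpha, iota, lambda}); total cost 3 + 2 = 5.
No covering selection has total cost below 5.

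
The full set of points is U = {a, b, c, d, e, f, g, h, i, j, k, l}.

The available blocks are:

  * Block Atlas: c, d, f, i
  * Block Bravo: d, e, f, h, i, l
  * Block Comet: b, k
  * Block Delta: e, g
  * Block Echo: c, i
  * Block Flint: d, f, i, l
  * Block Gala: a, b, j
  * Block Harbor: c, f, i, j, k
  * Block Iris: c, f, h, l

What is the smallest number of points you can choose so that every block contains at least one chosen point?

4

T = {b, c, d, g} meets every block (each contains at least one member of T), and |T| = 4.
No choice of 3 points meets every block, so 4 is the minimum.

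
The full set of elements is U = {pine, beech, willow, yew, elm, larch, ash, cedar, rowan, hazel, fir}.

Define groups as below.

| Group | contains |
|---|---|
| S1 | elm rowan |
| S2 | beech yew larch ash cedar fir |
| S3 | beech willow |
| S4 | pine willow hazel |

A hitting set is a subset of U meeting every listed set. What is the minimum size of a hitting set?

3

The 3 elements {beech, elm, hazel} hit every group.
The groups S1, S2, S4 are pairwise disjoint, so any hitting set needs a separate element for each — at least 3. Hence 3 is optimal.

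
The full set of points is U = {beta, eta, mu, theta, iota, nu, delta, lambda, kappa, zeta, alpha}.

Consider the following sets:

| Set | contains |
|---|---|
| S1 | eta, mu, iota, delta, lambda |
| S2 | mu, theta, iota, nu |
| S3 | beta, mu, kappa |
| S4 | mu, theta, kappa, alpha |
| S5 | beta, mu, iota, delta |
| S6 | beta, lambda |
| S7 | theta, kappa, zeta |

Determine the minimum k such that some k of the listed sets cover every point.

5

S1, S2, S4, S6, and S7 cover everything between them: the union {beta, eta, mu, theta, iota, nu, delta, lambda, kappa, zeta, alpha} is all of U.
No 4 of the 7 sets cover everything (all 35 combinations miss at least one point), so 5 is optimal.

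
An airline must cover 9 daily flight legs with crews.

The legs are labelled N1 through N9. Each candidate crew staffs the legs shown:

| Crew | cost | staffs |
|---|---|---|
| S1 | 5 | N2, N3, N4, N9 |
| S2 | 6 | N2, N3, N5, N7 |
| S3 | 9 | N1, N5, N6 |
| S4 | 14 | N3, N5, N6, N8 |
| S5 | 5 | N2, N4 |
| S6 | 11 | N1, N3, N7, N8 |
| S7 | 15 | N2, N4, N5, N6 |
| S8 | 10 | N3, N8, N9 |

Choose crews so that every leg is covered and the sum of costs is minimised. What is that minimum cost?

S1, S3, S6 together cover every leg (S1 ∪ S3 ∪ S6 = {N1, N2, N3, N4, N5, N6, N7, N8, N9}); total cost 5 + 9 + 11 = 25.
The greedy pick S1, S2, S3, S8 costs 30; no covering selection beats 25.

25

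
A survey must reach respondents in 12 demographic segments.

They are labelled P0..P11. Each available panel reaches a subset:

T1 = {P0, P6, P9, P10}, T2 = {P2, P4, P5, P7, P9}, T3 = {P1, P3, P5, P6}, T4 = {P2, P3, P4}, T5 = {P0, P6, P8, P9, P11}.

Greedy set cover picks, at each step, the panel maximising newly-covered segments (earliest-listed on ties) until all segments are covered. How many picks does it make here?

4

Greedy: pick T2 (covers 5 new) → pick T5 (covers 4 new) → pick T3 (covers 2 new) → pick T1 (covers 1 new). Total picks: 4.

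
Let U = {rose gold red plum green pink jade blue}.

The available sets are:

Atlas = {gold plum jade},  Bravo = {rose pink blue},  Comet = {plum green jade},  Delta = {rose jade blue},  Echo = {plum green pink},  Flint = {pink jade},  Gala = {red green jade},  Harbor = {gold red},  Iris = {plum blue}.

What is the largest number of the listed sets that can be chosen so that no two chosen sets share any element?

Bravo, Comet, Harbor are pairwise disjoint (Bravo={rose,pink,blue}; Comet={plum,green,jade}; Harbor={gold,red}).
Every remaining set overlaps one of these, and no 4 of the listed sets are pairwise disjoint, so 3 is the maximum.

3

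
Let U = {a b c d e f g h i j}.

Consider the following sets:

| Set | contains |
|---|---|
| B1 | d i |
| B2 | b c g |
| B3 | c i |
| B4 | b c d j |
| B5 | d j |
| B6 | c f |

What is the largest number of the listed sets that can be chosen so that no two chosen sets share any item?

2

B3, B5 are pairwise disjoint (B3={c,i}; B5={d,j}).
Every remaining set overlaps one of these, and no 3 of the listed sets are pairwise disjoint, so 2 is the maximum.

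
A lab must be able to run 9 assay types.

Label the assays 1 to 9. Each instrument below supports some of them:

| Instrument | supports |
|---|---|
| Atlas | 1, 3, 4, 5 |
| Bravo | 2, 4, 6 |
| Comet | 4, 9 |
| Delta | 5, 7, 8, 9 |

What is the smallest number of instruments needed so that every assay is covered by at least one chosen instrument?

3

Take {Atlas, Bravo, Delta}. Their union is {1, 2, 3, 4, 5, 6, 7, 8, 9}, which is all 9 assays.
Each instrument has at most 4 assays, and 2·4 = 8 < 9 — so at least 3 instruments are needed, and 3 is optimal.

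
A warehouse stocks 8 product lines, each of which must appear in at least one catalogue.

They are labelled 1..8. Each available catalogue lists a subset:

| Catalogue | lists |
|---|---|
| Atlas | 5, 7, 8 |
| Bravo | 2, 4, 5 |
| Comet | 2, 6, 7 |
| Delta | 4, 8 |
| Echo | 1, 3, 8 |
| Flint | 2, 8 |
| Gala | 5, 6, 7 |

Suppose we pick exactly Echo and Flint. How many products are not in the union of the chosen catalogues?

Union of Echo, Flint = {1, 2, 3, 8}.
Not covered: 4, 5, 6, 7 — 4 products.

4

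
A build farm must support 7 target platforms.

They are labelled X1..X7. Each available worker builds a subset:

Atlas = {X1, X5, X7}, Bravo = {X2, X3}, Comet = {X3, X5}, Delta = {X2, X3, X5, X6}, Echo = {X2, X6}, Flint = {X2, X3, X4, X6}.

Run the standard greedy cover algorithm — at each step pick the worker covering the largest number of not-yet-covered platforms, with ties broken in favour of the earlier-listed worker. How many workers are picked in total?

Greedy: pick Delta (covers 4 new) → pick Atlas (covers 2 new) → pick Flint (covers 1 new). Total picks: 3.
(The true minimum cover uses only 2 workers, so greedy is not optimal here.)

3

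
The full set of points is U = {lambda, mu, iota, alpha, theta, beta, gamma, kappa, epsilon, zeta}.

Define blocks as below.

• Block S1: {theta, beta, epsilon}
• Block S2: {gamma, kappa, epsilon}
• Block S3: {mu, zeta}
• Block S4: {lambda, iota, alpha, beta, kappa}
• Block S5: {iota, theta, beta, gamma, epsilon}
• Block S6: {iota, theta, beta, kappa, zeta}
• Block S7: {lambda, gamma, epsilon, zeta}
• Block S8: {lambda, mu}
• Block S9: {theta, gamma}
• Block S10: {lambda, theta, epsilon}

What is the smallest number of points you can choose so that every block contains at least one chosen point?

Take H = {lambda, mu, beta, gamma}. Each listed block contains at least one of these, so H is a hitting set of size 4.
No choice of 3 points meets every block, so 4 is the minimum.

4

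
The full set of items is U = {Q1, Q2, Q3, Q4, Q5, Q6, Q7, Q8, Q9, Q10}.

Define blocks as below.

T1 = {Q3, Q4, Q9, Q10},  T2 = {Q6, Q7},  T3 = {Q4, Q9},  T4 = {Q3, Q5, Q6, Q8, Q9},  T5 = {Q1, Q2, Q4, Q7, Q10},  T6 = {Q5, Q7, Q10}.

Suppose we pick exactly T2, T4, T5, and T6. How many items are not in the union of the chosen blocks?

Union of T2, T4, T5, T6 = {Q1, Q2, Q3, Q4, Q5, Q6, Q7, Q8, Q9, Q10} — that's every item, so 0 are uncovered.

0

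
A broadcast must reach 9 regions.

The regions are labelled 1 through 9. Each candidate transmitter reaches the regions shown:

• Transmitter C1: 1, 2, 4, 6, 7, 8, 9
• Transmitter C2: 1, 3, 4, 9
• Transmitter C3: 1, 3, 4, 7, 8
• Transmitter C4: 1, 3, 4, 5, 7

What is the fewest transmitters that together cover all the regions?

2

C1 and C4 together: C1 ∪ C4 = {1, 2, 3, 4, 5, 6, 7, 8, 9} — every region is covered.
No single transmitter has all 9 regions (the largest, C1, has 7), so 2 is optimal.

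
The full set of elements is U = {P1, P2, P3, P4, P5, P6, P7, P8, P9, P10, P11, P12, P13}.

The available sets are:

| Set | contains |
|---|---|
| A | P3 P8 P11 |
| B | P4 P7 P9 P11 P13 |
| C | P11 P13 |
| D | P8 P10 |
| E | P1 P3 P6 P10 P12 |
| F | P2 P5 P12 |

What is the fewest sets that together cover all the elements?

4

A and B and E and F together: A ∪ B ∪ E ∪ F = {P1, P2, P3, P4, P5, P6, P7, P8, P9, P10, P11, P12, P13} — every element is covered.
No 3 of the 6 sets cover everything (all 20 combinations miss at least one element), so 4 is optimal.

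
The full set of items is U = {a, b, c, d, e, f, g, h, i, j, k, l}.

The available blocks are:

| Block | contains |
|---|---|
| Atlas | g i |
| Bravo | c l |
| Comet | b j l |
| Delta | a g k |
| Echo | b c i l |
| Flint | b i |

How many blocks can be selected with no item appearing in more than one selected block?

Bravo, Delta, Flint are pairwise disjoint (Bravo={c,l}; Delta={a,g,k}; Flint={b,i}).
Every remaining block overlaps one of these, and no 4 of the listed blocks are pairwise disjoint, so 3 is the maximum.

3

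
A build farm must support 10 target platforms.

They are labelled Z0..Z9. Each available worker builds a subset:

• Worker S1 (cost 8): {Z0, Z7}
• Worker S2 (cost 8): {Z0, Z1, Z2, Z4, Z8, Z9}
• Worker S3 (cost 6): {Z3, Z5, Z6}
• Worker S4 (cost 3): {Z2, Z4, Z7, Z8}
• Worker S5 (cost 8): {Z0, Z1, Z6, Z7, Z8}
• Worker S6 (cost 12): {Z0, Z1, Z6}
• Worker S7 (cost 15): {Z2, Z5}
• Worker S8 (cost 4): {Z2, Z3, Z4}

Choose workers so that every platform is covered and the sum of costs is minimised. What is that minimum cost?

S2, S3, S4 together cover every platform (S2 ∪ S3 ∪ S4 = {Z0, Z1, Z2, Z3, Z4, Z5, Z6, Z7, Z8, Z9}); total cost 8 + 6 + 3 = 17.
No covering selection has total cost below 17.

17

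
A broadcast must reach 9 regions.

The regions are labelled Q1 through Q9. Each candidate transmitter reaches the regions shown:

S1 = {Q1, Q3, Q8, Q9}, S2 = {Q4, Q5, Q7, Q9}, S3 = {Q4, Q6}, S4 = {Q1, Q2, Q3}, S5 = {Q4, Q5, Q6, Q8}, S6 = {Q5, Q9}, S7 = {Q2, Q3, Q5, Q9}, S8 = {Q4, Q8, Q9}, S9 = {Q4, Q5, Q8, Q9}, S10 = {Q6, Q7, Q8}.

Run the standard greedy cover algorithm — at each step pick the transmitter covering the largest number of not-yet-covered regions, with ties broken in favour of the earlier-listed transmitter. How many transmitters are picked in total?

4

Greedy: pick S1 (covers 4 new) → pick S2 (covers 3 new) → pick S3 (covers 1 new) → pick S4 (covers 1 new). Total picks: 4.
(The true minimum cover uses only 3 transmitters, so greedy is not optimal here.)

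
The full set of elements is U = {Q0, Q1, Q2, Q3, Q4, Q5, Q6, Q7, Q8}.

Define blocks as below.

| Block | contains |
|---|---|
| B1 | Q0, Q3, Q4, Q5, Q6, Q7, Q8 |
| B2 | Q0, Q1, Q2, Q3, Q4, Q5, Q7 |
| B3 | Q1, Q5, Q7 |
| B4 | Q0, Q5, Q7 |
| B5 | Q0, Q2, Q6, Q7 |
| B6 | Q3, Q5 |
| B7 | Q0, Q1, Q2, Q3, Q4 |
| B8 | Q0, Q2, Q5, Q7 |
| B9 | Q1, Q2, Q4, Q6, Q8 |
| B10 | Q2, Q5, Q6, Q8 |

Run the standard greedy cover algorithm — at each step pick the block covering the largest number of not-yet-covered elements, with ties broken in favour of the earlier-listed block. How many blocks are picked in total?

2

Greedy: pick B1 (covers 7 new) → pick B2 (covers 2 new). Total picks: 2.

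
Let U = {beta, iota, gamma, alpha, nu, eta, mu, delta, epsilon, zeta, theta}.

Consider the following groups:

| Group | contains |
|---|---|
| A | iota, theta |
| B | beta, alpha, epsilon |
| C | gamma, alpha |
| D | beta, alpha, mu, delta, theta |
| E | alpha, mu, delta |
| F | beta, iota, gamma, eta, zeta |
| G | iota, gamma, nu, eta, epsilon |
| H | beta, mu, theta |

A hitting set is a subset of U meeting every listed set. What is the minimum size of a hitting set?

Take T = {iota, alpha, theta}. Each listed group contains at least one of these, so T is a hitting set of size 3.
No choice of 2 elements meets every group, so 3 is the minimum.

3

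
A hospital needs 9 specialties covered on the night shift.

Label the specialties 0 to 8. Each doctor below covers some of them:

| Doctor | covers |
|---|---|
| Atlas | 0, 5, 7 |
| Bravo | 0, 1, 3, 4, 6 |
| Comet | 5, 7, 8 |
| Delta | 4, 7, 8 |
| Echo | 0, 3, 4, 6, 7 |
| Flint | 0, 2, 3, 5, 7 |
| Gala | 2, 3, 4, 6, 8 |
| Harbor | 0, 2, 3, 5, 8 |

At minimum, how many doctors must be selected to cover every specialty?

Atlas and Bravo and Gala together: Atlas ∪ Bravo ∪ Gala = {0, 1, 2, 3, 4, 5, 6, 7, 8} — every specialty is covered.
Only Bravo contains 1, so Bravo is forced; the remaining 4 specialties need at least 2 more doctors (each remaining doctor adds at most 3) — so at least 3 doctors are needed, and 3 is optimal.

3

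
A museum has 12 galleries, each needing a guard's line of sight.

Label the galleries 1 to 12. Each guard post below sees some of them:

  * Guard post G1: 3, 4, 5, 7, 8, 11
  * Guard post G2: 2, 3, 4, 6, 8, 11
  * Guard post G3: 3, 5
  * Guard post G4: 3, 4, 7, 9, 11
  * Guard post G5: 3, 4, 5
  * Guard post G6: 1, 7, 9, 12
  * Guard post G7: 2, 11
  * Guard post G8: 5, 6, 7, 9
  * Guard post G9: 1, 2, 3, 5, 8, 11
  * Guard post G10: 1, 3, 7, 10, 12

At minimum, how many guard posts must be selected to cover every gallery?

3

Take {G2, G8, G10}. Their union is {1, 2, 3, 4, 5, 6, 7, 8, 9, 10, 11, 12}, which is all 12 galleries.
Only G10 contains 10, so G10 is forced; the remaining 7 galleries need at least 2 more guard posts (each remaining guard post adds at most 5) — so at least 3 guard posts are needed, and 3 is optimal.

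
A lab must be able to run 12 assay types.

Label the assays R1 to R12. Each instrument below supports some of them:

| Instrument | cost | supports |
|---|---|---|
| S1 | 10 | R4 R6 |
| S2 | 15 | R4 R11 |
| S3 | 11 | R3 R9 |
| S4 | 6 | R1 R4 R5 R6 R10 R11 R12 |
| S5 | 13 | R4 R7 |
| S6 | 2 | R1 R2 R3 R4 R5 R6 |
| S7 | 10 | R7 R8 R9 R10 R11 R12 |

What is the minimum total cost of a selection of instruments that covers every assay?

12

S6, S7 together cover every assay (S6 ∪ S7 = {R1, R2, R3, R4, R5, R6, R7, R8, R9, R10, R11, R12}); total cost 2 + 10 = 12.
No covering selection has total cost below 12.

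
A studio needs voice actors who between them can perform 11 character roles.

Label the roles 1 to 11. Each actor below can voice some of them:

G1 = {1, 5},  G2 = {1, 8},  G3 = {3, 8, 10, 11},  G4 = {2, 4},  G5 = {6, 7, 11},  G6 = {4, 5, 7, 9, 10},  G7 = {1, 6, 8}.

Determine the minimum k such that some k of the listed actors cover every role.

Take {G3, G4, G6, G7}. Their union is {1, 2, 3, 4, 5, 6, 7, 8, 9, 10, 11}, which is all 11 roles.
Only G4 contains 2, so G4 is forced; the remaining 9 roles need at least 3 more actors (each remaining actor adds at most 4) — so at least 4 actors are needed, and 4 is optimal.

4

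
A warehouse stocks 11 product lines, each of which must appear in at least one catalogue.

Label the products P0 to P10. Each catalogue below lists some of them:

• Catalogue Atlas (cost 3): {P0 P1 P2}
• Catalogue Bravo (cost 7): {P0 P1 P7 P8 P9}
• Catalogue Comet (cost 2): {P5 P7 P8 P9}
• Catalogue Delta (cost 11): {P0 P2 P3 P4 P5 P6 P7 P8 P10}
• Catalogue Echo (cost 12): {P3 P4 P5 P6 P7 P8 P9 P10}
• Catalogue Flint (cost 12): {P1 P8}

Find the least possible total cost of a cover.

Atlas, Echo together cover every product (Atlas ∪ Echo = {P0, P1, P2, P3, P4, P5, P6, P7, P8, P9, P10}); total cost 3 + 12 = 15.
The greedy pick Comet, Atlas, Delta costs 16; no covering selection beats 15.

15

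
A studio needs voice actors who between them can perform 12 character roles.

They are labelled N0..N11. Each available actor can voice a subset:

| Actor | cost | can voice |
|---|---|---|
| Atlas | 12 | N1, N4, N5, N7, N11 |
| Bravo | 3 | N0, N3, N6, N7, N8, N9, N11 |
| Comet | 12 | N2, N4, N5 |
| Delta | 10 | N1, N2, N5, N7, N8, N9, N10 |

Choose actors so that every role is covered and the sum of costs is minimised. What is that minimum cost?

Bravo, Comet, Delta together cover every role (Bravo ∪ Comet ∪ Delta = {N0, N1, N2, N3, N4, N5, N6, N7, N8, N9, N10, N11}); total cost 3 + 12 + 10 = 25.
No covering selection has total cost below 25.

25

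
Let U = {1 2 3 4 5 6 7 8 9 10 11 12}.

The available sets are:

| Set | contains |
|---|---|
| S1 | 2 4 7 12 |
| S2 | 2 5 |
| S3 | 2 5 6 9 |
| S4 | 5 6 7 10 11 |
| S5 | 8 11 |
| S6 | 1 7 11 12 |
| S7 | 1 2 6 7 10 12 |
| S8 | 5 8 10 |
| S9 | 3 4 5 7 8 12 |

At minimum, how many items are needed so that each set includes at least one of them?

H = {5, 7, 11} meets every set (each contains at least one member of H), and |H| = 3.
No choice of 2 items meets every set, so 3 is the minimum.

3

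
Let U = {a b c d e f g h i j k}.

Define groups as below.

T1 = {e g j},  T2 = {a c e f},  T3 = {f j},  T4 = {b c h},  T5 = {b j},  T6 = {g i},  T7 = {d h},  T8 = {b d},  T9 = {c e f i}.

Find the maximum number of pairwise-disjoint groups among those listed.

T2, T5, T6, T7 are pairwise disjoint (T2={a,c,e,f}; T5={b,j}; T6={g,i}; T7={d,h}).
Every remaining group overlaps one of these, and no 5 of the listed groups are pairwise disjoint, so 4 is the maximum.

4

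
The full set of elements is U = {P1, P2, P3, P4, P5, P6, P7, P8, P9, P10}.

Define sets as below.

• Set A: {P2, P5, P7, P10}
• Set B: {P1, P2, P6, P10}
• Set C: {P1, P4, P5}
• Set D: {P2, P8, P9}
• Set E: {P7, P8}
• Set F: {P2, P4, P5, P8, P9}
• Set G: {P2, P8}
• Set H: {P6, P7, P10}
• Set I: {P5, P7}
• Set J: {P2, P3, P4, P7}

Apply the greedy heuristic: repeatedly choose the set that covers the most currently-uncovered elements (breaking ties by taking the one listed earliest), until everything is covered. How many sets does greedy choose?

Greedy: pick F (covers 5 new) → pick B (covers 3 new) → pick J (covers 2 new). Total picks: 3.

3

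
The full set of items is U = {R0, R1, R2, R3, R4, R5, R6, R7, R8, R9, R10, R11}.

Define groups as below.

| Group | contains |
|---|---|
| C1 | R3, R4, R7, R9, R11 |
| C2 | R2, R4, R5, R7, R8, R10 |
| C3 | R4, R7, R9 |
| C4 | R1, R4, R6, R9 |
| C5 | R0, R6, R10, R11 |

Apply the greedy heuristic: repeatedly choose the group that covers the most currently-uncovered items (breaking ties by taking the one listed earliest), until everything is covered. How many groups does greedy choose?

4

Greedy: pick C2 (covers 6 new) → pick C1 (covers 3 new) → pick C4 (covers 2 new) → pick C5 (covers 1 new). Total picks: 4.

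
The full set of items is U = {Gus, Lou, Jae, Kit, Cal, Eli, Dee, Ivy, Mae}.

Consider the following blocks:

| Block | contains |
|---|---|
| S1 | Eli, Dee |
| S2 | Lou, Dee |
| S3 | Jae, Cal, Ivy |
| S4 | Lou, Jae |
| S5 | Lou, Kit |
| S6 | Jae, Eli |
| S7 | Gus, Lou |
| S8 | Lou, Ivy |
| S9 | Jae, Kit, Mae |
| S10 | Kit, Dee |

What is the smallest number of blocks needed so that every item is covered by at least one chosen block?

S1, S3, S7, and S9 cover everything between them: the union {Gus, Lou, Jae, Kit, Cal, Eli, Dee, Ivy, Mae} is all of U.
Only S7 contains Gus, so S7 is forced; the remaining 7 items need at least 3 more blocks (each remaining block adds at most 3) — so at least 4 blocks are needed, and 4 is optimal.

4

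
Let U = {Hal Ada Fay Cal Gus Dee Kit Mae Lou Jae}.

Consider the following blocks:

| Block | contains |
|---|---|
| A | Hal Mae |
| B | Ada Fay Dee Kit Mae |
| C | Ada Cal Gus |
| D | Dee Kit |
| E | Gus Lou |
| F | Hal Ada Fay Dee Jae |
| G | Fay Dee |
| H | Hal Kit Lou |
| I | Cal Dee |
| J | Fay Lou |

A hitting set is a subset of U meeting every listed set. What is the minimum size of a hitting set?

The 4 points {Hal, Gus, Dee, Lou} hit every block.
The blocks A, C, D, J are pairwise disjoint, so any hitting set needs a separate point for each — at least 4. Hence 4 is optimal.

4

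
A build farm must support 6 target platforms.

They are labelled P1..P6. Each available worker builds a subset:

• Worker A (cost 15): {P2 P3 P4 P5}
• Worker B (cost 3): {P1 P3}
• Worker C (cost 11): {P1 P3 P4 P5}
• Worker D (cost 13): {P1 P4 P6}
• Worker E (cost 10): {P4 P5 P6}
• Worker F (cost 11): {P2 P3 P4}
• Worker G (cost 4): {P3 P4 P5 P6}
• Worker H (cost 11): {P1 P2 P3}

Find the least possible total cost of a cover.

G, H together cover every platform (G ∪ H = {P1, P2, P3, P4, P5, P6}); total cost 4 + 11 = 15.
The greedy pick G, B, F costs 18; no covering selection beats 15.

15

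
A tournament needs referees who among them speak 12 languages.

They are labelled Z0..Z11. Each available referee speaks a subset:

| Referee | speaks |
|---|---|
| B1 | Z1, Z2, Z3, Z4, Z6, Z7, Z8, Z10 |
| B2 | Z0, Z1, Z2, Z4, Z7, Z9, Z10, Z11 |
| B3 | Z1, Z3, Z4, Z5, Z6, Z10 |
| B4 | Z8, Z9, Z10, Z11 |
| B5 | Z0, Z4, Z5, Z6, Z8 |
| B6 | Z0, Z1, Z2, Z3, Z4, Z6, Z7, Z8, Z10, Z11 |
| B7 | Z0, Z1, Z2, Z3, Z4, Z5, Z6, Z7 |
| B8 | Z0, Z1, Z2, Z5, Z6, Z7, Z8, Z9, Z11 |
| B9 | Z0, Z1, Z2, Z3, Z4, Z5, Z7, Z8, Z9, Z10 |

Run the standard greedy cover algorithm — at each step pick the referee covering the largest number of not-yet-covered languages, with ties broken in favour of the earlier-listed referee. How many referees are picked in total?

Greedy: pick B6 (covers 10 new) → pick B8 (covers 2 new). Total picks: 2.

2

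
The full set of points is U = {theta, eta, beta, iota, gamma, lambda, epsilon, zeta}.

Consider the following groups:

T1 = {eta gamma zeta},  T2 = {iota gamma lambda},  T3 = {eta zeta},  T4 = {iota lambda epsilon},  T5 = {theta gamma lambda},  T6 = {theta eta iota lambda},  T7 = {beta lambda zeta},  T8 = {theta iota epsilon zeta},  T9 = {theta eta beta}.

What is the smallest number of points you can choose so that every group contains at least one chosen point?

3

The 3 points {eta, iota, lambda} hit every group.
No choice of 2 points meets every group, so 3 is the minimum.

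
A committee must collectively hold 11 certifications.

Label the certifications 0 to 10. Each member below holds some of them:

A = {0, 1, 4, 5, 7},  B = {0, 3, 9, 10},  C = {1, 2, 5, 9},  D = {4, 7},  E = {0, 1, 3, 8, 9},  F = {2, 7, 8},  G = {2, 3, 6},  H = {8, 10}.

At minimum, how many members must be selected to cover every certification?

4

A and E and G and H together: A ∪ E ∪ G ∪ H = {0, 1, 2, 3, 4, 5, 6, 7, 8, 9, 10} — every certification is covered.
No 3 of the 8 members cover everything (all 56 combinations miss at least one certification), so 4 is optimal.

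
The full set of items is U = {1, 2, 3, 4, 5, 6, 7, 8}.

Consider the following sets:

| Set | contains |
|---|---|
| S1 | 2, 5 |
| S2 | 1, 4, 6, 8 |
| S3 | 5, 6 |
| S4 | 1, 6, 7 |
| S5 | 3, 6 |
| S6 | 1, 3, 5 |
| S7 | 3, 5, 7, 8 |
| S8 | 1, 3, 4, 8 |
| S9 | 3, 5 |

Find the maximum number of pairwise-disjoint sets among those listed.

2

S3, S8 are pairwise disjoint (S3={5,6}; S8={1,3,4,8}).
Every remaining set overlaps one of these, and no 3 of the listed sets are pairwise disjoint, so 2 is the maximum.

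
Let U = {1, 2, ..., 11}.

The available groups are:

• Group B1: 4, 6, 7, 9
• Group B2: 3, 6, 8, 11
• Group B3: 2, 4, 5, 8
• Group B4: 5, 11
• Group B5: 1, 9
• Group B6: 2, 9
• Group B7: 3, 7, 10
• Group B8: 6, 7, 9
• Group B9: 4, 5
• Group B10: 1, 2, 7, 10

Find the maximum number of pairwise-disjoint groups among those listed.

3

B2, B9, B10 are pairwise disjoint (B2={3,6,8,11}; B9={4,5}; B10={1,2,7,10}).
Every remaining group overlaps one of these, and no 4 of the listed groups are pairwise disjoint, so 3 is the maximum.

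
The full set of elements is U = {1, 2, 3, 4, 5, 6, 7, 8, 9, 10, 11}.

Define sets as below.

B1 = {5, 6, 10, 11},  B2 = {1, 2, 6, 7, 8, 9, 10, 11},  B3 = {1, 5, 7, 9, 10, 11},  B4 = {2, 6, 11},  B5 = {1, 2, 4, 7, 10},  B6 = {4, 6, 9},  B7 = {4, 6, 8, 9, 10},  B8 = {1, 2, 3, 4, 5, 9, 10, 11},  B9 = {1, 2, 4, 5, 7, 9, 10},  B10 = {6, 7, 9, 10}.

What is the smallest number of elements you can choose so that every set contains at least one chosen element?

2

H = {6, 10} meets every set (each contains at least one member of H), and |H| = 2.
No single element lies in every set, so at least 2 are needed and 2 is optimal.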